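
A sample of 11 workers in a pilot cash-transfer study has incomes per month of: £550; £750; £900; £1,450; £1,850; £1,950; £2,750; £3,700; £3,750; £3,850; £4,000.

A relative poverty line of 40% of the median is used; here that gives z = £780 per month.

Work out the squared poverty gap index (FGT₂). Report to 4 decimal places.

0.0080

Below the line: £550, £750 (q = 2 of N = 11).
Relative gaps: (780−550)/780 = 0.2949; (780−750)/780 = 0.0385.
Squared: 0.0869; 0.0015.
Sum = 0.088429; P₂ = 0.088429 / 11 = 0.0080.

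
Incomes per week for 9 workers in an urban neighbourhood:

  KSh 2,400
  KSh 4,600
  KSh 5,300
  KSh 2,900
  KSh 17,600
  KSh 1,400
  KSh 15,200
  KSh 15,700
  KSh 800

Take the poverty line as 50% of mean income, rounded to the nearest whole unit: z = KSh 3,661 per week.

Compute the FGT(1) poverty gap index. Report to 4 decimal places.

0.2168

Below z: KSh 800, KSh 1,400, KSh 2,400, KSh 2,900 (q = 4 of N = 9).
Relative gaps: (3661−800)/3661 = 0.7815; (3661−1400)/3661 = 0.6176; (3661−2400)/3661 = 0.3444; (3661−2900)/3661 = 0.2079.
Σ = 1.951379. Dividing by the full population N = 9 gives P₁ = 0.2168.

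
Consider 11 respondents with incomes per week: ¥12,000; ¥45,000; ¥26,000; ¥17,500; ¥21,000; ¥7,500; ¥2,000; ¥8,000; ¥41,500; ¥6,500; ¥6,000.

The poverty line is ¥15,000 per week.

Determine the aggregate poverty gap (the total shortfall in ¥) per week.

Poor units: ¥2,000, ¥6,000, ¥6,500, ¥7,500, ¥8,000, ¥12,000 (q = 6 of N = 11).
Individual gaps: 15000−2000 = 13000; 15000−6000 = 9000; 15000−6500 = 8500; 15000−7500 = 7500; 15000−8000 = 7000; 15000−12000 = 3000.
Aggregate gap = ¥48,000.

¥48,000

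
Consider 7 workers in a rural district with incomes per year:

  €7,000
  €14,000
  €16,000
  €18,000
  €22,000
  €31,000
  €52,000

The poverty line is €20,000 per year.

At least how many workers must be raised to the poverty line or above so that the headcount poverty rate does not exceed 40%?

2

4 of the 7 workers are poor, so H = 4/7 = 0.571.
A headcount ratio of at most 40% allows at most ⌊0.40 × 7⌋ = 2 poor workers.
So at least 4 − 2 = 2 must be lifted.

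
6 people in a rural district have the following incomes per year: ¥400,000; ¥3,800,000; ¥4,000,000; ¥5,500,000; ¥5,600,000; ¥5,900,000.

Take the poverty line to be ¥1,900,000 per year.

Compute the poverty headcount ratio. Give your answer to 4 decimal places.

0.1667

1 of the 6 people have income below ¥1,900,000.
H = 1/6 = 0.1667.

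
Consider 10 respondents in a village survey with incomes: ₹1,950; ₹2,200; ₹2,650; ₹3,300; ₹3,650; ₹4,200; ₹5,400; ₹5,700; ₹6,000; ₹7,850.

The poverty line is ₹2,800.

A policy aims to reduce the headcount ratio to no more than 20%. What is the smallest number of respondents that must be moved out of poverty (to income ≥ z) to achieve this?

1

3 of the 10 respondents are poor, so H = 3/10 = 0.300.
A headcount ratio of at most 20% allows at most ⌊0.20 × 10⌋ = 2 poor respondents.
So at least 3 − 2 = 1 must be lifted.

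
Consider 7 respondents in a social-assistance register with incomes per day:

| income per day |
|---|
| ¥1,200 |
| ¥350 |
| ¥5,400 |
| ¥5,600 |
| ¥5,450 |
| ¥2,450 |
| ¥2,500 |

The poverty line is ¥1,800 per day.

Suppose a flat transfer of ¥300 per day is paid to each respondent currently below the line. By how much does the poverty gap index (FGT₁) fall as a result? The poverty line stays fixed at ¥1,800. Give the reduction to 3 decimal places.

0.048

Before: below the line — ¥350, ¥1,200; poverty gap index (FGT₁) = 0.16270.
After the ¥300 transfer: below the line — ¥650, ¥1,500; poverty gap index (FGT₁) = 0.11508.
Reduction = 0.16270 − 0.11508 = 0.048.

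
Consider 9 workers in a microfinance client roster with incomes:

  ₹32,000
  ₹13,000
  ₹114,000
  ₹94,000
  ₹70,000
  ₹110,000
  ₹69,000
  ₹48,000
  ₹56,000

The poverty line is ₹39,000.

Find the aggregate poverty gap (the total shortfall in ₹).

₹33,000

Below the line: ₹13,000, ₹32,000 (q = 2 of N = 9).
Individual gaps: 39000−13000 = 26000; 39000−32000 = 7000.
Aggregate gap = ₹33,000.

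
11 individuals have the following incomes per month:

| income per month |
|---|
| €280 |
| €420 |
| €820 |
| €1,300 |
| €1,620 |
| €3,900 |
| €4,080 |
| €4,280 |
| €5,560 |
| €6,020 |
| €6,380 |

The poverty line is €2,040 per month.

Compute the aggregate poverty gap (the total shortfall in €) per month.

€5,760

Poor units: €280, €420, €820, €1,300, €1,620 (q = 5 of N = 11).
Individual gaps: 2040−280 = 1760; 2040−420 = 1620; 2040−820 = 1220; 2040−1300 = 740; 2040−1620 = 420.
Aggregate gap = €5,760.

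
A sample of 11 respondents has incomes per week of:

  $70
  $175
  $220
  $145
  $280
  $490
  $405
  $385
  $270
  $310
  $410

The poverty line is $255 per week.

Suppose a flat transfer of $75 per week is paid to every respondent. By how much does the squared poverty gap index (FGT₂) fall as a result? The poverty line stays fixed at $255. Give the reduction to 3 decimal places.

Before: below the line — $70, $145, $175, $220; squared poverty gap index (FGT₂) = 0.07543.
After the $75 transfer: below the line — $145, $220, $250; squared poverty gap index (FGT₂) = 0.01866.
Reduction = 0.07543 − 0.01866 = 0.057.

0.057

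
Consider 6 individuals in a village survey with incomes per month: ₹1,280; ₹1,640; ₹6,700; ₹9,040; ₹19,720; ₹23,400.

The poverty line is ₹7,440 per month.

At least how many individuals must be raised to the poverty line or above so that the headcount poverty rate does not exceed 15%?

3

Currently q = 3 of N = 6 are below the line (H = 0.500).
A headcount ratio of at most 15% allows at most ⌊0.15 × 6⌋ = 0 poor individuals.
So at least 3 − 0 = 3 must be lifted.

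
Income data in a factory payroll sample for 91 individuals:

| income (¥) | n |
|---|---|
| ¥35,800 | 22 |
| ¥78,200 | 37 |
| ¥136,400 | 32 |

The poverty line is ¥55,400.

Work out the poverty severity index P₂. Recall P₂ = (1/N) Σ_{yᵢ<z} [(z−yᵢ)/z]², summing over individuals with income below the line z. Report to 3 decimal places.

Incomes under z: 22×¥35,800 (q = 22 of N = 91).
Shortfall ratios: (55400−35800)/55400 = 0.3538 (×22).
Squared: 0.1252 (×22).
Sum = 2.753692; P₂ = 2.753692 / 91 = 0.030.

0.030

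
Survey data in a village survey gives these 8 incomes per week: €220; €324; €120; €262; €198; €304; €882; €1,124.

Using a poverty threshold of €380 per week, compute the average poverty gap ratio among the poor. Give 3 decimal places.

0.374

Incomes under z: €120, €198, €220, €262, €304, €324 (q = 6 of N = 8).
Shortfall ratios (z−y)/z: 0.6842, 0.4789, 0.4211, 0.3105, 0.2000, 0.1474; sum = 2.242105.
The income-gap ratio divides by q (the poor only): 2.242105 / 6 = 0.374.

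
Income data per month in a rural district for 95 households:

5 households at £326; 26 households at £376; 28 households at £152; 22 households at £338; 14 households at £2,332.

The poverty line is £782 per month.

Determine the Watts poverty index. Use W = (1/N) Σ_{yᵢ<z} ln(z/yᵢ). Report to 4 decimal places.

Below the line: 28×£152, 5×£326, 22×£338, 26×£376 (q = 81 of N = 95).
ln(z/y) terms: ln(782/152) = 1.6380 (×28); ln(782/326) = 0.8750 (×5); ln(782/338) = 0.8388 (×22); ln(782/376) = 0.7323 (×26).
W = 87.730765 / 95 = 0.9235.

0.9235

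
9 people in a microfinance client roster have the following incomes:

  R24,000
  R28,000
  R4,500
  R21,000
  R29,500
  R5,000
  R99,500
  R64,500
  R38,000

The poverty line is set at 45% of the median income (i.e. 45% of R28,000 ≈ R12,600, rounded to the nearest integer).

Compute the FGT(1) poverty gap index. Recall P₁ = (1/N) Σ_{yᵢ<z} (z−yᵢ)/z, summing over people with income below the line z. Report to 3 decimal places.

0.138

Below the line: R4,500, R5,000 (q = 2 of N = 9).
Relative gaps: (12600−4500)/12600 = 0.6429; (12600−5000)/12600 = 0.6032.
Sum of shortfalls = 1.246032; P₁ averages over all N: 1.246032 / 9 = 0.138.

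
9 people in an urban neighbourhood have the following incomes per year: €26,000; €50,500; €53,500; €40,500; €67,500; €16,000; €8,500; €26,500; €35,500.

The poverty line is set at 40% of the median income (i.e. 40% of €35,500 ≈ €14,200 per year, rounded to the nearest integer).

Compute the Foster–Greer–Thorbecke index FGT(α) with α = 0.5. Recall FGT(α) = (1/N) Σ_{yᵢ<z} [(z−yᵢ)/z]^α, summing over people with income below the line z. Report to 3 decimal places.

0.070

Incomes under z: €8,500 (q = 1 of N = 9).
Normalized shortfalls: (14200−8500)/14200 = 0.4014.
Raised to α = 0.5: 0.63357.
Sum = 0.633568; FGT(0.5) = 0.633568 / 9 = 0.070.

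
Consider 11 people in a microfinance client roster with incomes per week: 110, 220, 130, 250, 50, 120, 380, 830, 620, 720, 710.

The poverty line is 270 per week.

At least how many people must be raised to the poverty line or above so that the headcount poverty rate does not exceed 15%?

5

6 of the 11 people are poor, so H = 6/11 = 0.545.
A headcount ratio of at most 15% allows at most ⌊0.15 × 11⌋ = 1 poor people.
So at least 6 − 1 = 5 must be lifted.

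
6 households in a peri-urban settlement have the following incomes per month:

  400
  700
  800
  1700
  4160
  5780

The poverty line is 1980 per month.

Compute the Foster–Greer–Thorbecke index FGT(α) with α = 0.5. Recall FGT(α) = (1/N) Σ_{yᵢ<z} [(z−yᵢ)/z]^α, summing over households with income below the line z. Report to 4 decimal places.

0.4742

Incomes under z: 400, 700, 800, 1700 (q = 4 of N = 6).
Shortfall ratios: (1980−400)/1980 = 0.7980; (1980−700)/1980 = 0.6465; (1980−800)/1980 = 0.5960; (1980−1700)/1980 = 0.1414.
Raised to α = 0.5: 0.89330; 0.80403; 0.77198; 0.37605.
Sum = 2.845362; FGT(0.5) = 2.845362 / 6 = 0.4742.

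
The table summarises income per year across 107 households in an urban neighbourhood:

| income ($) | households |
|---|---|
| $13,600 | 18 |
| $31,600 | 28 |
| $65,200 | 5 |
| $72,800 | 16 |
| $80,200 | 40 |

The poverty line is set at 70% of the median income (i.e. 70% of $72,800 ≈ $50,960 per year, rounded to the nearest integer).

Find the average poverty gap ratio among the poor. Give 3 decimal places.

Incomes under z: 18×$13,600, 28×$31,600 (q = 46 of N = 107).
Relative gaps: 0.7331 (×18), 0.3799 (×28); sum = 23.833595.
I averages over the q = 46 poor units only: 23.833595 / 46 = 0.518.

0.518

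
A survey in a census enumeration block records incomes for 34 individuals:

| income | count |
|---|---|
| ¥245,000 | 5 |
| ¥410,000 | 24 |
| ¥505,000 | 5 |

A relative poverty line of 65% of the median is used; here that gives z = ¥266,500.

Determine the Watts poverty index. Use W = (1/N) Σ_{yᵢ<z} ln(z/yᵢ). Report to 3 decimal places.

0.012

Below z: 5×¥245,000 (q = 5 of N = 34).
Log shortfalls: ln(266500/245000) = 0.0841 (×5).
W = 0.420580 / 34 = 0.012.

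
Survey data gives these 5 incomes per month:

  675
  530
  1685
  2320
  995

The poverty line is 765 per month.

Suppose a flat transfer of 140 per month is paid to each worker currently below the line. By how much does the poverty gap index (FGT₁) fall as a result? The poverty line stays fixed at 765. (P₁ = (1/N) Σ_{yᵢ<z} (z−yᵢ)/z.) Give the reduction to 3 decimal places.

Before: below the line — 530, 675; poverty gap index (FGT₁) = 0.08497.
After the 140 transfer: below the line — 670; poverty gap index (FGT₁) = 0.02484.
Reduction = 0.08497 − 0.02484 = 0.060.

0.060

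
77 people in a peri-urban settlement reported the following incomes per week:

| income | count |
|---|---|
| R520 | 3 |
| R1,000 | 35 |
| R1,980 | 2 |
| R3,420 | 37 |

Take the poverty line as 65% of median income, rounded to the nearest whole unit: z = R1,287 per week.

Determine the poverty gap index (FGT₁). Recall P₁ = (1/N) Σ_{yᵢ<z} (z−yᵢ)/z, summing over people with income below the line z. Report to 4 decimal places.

Below z: 3×R520, 35×R1,000 (q = 38 of N = 77).
Relative gaps: (1287−520)/1287 = 0.5960 (×3); (1287−1000)/1287 = 0.2230 (×35).
Σ = 9.592852. Dividing by the full population N = 77 gives P₁ = 0.1246.

0.1246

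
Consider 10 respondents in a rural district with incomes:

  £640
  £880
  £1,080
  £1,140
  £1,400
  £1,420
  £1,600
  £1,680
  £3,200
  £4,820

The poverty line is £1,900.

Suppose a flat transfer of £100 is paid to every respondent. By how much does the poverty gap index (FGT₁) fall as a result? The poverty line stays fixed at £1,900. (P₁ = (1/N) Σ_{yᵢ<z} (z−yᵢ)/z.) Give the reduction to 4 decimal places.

Before: below the line — £640, £880, £1,080, £1,140, £1,400, £1,420, £1,600, £1,680; poverty gap index (FGT₁) = 0.282105.
After the £100 transfer: below the line — £740, £980, £1,180, £1,240, £1,500, £1,520, £1,700, £1,780; poverty gap index (FGT₁) = 0.240000.
Reduction = 0.282105 − 0.240000 = 0.0421.

0.0421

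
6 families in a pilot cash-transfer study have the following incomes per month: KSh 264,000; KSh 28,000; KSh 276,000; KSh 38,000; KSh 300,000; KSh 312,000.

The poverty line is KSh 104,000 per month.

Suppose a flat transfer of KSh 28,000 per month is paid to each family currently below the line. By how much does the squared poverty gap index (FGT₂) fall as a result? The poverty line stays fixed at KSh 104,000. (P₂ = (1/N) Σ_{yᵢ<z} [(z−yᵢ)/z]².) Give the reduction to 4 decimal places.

0.0984

Before: below the line — KSh 28,000, KSh 38,000; squared poverty gap index (FGT₂) = 0.156127.
After the KSh 28,000 transfer: below the line — KSh 56,000, KSh 66,000; squared poverty gap index (FGT₂) = 0.057754.
Reduction = 0.156127 − 0.057754 = 0.0984.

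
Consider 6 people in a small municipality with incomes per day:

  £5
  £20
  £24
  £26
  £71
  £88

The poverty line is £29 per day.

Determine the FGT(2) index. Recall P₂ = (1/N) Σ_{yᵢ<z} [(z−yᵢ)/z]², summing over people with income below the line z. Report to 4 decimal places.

0.1369

Below the line: £5, £20, £24, £26 (q = 4 of N = 6).
Relative gaps: (29−5)/29 = 0.8276; (29−20)/29 = 0.3103; (29−24)/29 = 0.1724; (29−26)/29 = 0.1034.
Squared: 0.6849; 0.0963; 0.0297; 0.0107.
Sum = 0.821641; P₂ = 0.821641 / 6 = 0.1369.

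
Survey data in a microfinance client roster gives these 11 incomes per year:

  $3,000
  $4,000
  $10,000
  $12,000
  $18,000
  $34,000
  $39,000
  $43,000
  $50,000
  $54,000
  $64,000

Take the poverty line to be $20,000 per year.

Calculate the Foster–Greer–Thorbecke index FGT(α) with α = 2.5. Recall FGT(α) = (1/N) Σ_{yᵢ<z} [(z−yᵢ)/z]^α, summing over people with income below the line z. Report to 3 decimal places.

Incomes under z: $3,000, $4,000, $10,000, $12,000, $18,000 (q = 5 of N = 11).
Normalized shortfalls: (20000−3000)/20000 = 0.8500; (20000−4000)/20000 = 0.8000; (20000−10000)/20000 = 0.5000; (20000−12000)/20000 = 0.4000; (20000−18000)/20000 = 0.1000.
Raised to α = 2.5: 0.66611; 0.57243; 0.17678; 0.10119; 0.00316.
Sum = 1.519677; FGT(2.5) = 1.519677 / 11 = 0.138.

0.138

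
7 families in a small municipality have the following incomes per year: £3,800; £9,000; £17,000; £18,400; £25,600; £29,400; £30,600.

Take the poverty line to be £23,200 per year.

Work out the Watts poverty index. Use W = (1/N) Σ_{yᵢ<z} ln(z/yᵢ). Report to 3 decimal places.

0.471

Below z: £3,800, £9,000, £17,000, £18,400 (q = 4 of N = 7).
ln(z/y) terms: ln(23200/3800) = 1.8092; ln(23200/9000) = 0.9469; ln(23200/17000) = 0.3109; ln(23200/18400) = 0.2318.
W = 3.298819 / 7 = 0.471.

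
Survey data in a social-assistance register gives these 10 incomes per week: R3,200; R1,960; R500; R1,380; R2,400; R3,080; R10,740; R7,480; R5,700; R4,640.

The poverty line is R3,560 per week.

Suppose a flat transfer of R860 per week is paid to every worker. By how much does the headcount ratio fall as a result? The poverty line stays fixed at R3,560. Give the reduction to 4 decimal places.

0.2000

Before: below the line — R500, R1,380, R1,960, R2,400, R3,080, R3,200; headcount ratio = 0.600000.
After the R860 transfer: below the line — R1,360, R2,240, R2,820, R3,260; headcount ratio = 0.400000.
Reduction = 0.600000 − 0.400000 = 0.2000.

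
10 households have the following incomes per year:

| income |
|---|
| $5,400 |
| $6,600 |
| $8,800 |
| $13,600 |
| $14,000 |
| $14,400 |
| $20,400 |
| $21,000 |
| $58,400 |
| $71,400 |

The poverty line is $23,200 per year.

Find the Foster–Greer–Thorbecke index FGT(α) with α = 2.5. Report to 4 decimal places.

Poor units: $5,400, $6,600, $8,800, $13,600, $14,000, $14,400, $20,400, $21,000 (q = 8 of N = 10).
Normalized shortfalls: (23200−5400)/23200 = 0.7672; (23200−6600)/23200 = 0.7155; (23200−8800)/23200 = 0.6207; (23200−13600)/23200 = 0.4138; (23200−14000)/23200 = 0.3966; (23200−14400)/23200 = 0.3793; (23200−20400)/23200 = 0.1207; (23200−21000)/23200 = 0.0948.
Raised to α = 2.5: 0.51562; 0.43306; 0.30352; 0.11014; 0.09903; 0.08861; 0.00506; 0.00277.
Sum = 1.557811; FGT(2.5) = 1.557811 / 10 = 0.1558.

0.1558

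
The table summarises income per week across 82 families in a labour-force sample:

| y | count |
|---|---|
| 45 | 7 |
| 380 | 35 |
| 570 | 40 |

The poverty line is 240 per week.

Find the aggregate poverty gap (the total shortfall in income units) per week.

Poor units: 7×45 (q = 7 of N = 82).
Individual gaps: 7×(240−45) = 1365.
Aggregate gap = 1365.

1365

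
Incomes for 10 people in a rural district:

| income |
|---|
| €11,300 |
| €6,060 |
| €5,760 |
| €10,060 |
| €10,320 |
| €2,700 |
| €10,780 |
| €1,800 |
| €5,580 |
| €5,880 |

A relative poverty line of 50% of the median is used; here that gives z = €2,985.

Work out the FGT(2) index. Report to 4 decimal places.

Below z: €1,800, €2,700 (q = 2 of N = 10).
Normalized shortfalls: (2985−1800)/2985 = 0.3970; (2985−2700)/2985 = 0.0955.
Squared: 0.1576; 0.0091.
Sum = 0.166713; P₂ = 0.166713 / 10 = 0.0167.

0.0167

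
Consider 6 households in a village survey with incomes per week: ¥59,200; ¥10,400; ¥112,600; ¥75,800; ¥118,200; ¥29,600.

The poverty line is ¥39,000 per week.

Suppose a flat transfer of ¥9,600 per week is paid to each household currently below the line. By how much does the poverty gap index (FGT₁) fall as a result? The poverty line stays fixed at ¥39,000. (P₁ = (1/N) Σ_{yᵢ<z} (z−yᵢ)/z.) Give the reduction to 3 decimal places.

Before: below the line — ¥10,400, ¥29,600; poverty gap index (FGT₁) = 0.16239.
After the ¥9,600 transfer: below the line — ¥20,000; poverty gap index (FGT₁) = 0.08120.
Reduction = 0.16239 − 0.08120 = 0.081.

0.081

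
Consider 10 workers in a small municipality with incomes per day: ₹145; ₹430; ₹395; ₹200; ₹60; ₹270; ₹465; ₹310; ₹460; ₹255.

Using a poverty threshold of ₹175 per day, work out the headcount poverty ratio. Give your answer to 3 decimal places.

2 of the 10 workers have income below ₹175.
H = 2/10 = 0.200.

0.200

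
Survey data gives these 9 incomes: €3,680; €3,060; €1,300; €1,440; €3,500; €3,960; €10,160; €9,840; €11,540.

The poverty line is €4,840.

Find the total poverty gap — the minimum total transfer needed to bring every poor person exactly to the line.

€12,100

Below z: €1,300, €1,440, €3,060, €3,500, €3,680, €3,960 (q = 6 of N = 9).
Individual gaps: 4840−1300 = 3540; 4840−1440 = 3400; 4840−3060 = 1780; 4840−3500 = 1340; 4840−3680 = 1160; 4840−3960 = 880.
Aggregate gap = €12,100.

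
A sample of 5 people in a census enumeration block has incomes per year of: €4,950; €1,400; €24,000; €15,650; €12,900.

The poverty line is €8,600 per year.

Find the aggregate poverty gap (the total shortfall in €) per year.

Incomes under z: €1,400, €4,950 (q = 2 of N = 5).
Individual gaps: 8600−1400 = 7200; 8600−4950 = 3650.
Aggregate gap = €10,850.

€10,850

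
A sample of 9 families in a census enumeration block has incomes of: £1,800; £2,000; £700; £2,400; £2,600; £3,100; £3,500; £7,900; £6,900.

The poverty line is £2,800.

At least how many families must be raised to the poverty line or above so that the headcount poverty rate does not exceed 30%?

3

5 of the 9 families are poor, so H = 5/9 = 0.556.
A headcount ratio of at most 30% allows at most ⌊0.30 × 9⌋ = 2 poor families.
So at least 5 − 2 = 3 must be lifted.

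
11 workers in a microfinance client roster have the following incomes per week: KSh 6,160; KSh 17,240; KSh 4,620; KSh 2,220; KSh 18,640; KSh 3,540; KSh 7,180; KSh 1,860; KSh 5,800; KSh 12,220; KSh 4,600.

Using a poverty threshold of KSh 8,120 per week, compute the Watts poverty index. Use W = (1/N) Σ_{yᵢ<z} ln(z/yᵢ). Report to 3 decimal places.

Incomes under z: KSh 1,860, KSh 2,220, KSh 3,540, KSh 4,600, KSh 4,620, KSh 5,800, KSh 6,160, KSh 7,180 (q = 8 of N = 11).
ln(z/y) terms: ln(8120/1860) = 1.4738; ln(8120/2220) = 1.2968; ln(8120/3540) = 0.8302; ln(8120/4600) = 0.5683; ln(8120/4620) = 0.5639; ln(8120/5800) = 0.3365; ln(8120/6160) = 0.2763; ln(8120/7180) = 0.1230.
W = 5.468746 / 11 = 0.497.

0.497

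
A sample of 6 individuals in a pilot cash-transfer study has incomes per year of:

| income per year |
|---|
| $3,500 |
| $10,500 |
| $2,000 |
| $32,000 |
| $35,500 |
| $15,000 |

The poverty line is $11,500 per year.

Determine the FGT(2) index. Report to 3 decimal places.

Incomes under z: $2,000, $3,500, $10,500 (q = 3 of N = 6).
Normalized shortfalls: (11500−2000)/11500 = 0.8261; (11500−3500)/11500 = 0.6957; (11500−10500)/11500 = 0.0870.
Squared: 0.6824; 0.4839; 0.0076.
Sum = 1.173913; P₂ = 1.173913 / 6 = 0.196.

0.196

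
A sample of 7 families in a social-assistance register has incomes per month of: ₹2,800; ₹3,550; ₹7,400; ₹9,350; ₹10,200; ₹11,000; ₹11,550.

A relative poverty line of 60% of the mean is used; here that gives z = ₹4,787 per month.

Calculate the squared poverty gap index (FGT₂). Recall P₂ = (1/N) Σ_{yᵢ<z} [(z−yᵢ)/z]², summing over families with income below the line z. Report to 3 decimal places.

0.034

Below the line: ₹2,800, ₹3,550 (q = 2 of N = 7).
Shortfall ratios: (4787−2800)/4787 = 0.4151; (4787−3550)/4787 = 0.2584.
Squared: 0.1723; 0.0668.
Sum = 0.239068; P₂ = 0.239068 / 7 = 0.034.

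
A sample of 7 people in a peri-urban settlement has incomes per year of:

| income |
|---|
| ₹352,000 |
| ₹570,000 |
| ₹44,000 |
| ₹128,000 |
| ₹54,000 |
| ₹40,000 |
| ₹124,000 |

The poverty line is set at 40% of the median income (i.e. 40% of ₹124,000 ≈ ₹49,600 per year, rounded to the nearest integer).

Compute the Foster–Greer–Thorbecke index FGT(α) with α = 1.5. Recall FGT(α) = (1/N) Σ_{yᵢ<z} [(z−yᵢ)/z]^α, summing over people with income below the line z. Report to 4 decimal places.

0.0176

Poor units: ₹40,000, ₹44,000 (q = 2 of N = 7).
Relative gaps: (49600−40000)/49600 = 0.1935; (49600−44000)/49600 = 0.1129.
Raised to α = 1.5: 0.08515; 0.03794.
Sum = 0.123087; FGT(1.5) = 0.123087 / 7 = 0.0176.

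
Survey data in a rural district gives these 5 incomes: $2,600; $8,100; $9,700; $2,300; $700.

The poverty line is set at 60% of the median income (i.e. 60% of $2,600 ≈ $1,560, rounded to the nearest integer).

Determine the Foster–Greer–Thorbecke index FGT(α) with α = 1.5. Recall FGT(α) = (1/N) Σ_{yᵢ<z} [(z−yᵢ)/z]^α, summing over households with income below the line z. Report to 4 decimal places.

0.0819

Below the line: $700 (q = 1 of N = 5).
Relative gaps: (1560−700)/1560 = 0.5513.
Raised to α = 1.5: 0.40932.
Sum = 0.409318; FGT(1.5) = 0.409318 / 5 = 0.0819.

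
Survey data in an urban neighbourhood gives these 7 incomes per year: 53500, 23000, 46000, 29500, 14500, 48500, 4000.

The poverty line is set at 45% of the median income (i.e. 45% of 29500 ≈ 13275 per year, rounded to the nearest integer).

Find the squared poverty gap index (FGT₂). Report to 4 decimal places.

0.0697

Poor units: 4000 (q = 1 of N = 7).
Normalized shortfalls: (13275−4000)/13275 = 0.6987.
Squared: 0.4882.
Sum = 0.488156; P₂ = 0.488156 / 7 = 0.0697.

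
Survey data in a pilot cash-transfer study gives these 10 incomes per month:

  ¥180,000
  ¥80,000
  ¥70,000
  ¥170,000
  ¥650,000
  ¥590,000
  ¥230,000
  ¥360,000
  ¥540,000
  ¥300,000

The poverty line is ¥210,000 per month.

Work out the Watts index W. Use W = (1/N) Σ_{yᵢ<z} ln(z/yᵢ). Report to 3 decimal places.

0.243

Below the line: ¥70,000, ¥80,000, ¥170,000, ¥180,000 (q = 4 of N = 10).
ln(z/y) terms: ln(210000/70000) = 1.0986; ln(210000/80000) = 0.9651; ln(210000/170000) = 0.2113; ln(210000/180000) = 0.1542.
W = 2.429153 / 10 = 0.243.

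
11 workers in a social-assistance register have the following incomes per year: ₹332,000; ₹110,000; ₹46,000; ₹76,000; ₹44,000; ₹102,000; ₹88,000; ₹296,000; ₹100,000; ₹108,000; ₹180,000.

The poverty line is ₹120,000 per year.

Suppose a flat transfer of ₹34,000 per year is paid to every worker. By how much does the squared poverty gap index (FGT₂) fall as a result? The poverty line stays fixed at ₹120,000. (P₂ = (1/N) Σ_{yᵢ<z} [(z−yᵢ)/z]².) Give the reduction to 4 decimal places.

Before: below the line — ₹44,000, ₹46,000, ₹76,000, ₹88,000, ₹100,000, ₹102,000, ₹108,000, ₹110,000; squared poverty gap index (FGT₂) = 0.095833.
After the ₹34,000 transfer: below the line — ₹78,000, ₹80,000, ₹110,000; squared poverty gap index (FGT₂) = 0.021869.
Reduction = 0.095833 − 0.021869 = 0.0740.

0.0740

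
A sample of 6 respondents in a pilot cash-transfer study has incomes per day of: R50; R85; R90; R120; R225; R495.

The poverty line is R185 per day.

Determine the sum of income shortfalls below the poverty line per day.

Below the line: R50, R85, R90, R120 (q = 4 of N = 6).
Individual gaps: 185−50 = 135; 185−85 = 100; 185−90 = 95; 185−120 = 65.
Aggregate gap = R395.

R395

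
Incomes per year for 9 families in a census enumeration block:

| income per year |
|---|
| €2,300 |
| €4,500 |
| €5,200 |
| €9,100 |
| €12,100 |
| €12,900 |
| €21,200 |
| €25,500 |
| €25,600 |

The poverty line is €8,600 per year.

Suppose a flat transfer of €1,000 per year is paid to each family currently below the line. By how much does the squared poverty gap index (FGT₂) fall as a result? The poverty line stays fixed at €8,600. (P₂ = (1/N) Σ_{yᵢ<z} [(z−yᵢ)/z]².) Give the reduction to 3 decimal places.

Before: below the line — €2,300, €4,500, €5,200; squared poverty gap index (FGT₂) = 0.10225.
After the €1,000 transfer: below the line — €3,300, €5,500, €6,200; squared poverty gap index (FGT₂) = 0.06529.
Reduction = 0.10225 − 0.06529 = 0.037.

0.037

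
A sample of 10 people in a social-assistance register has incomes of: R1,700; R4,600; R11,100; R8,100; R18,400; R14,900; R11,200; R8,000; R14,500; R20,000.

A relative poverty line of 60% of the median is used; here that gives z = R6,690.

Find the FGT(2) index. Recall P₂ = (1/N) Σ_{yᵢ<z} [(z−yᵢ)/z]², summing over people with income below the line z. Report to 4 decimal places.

0.0654

Below the line: R1,700, R4,600 (q = 2 of N = 10).
Relative gaps: (6690−1700)/6690 = 0.7459; (6690−4600)/6690 = 0.3124.
Squared: 0.5564; 0.0976.
Sum = 0.653949; P₂ = 0.653949 / 10 = 0.0654.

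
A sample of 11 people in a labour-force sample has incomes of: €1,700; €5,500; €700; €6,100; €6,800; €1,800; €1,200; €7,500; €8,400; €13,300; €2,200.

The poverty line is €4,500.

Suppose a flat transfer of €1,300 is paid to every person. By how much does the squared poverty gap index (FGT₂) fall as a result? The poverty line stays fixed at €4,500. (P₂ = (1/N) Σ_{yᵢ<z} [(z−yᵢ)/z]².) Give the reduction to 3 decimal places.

Before: below the line — €700, €1,200, €1,700, €1,800, €2,200; squared poverty gap index (FGT₂) = 0.20539.
After the €1,300 transfer: below the line — €2,000, €2,500, €3,000, €3,100, €3,500; squared poverty gap index (FGT₂) = 0.06941.
Reduction = 0.20539 − 0.06941 = 0.136.

0.136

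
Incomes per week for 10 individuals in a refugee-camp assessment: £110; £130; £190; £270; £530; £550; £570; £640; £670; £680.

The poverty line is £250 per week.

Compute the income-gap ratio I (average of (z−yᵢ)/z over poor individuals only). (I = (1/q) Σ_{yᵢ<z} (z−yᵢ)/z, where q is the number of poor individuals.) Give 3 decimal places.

0.427

Below z: £110, £130, £190 (q = 3 of N = 10).
Relative gaps: 0.5600, 0.4800, 0.2400; sum = 1.280000.
The income-gap ratio divides by q (the poor only): 1.280000 / 3 = 0.427.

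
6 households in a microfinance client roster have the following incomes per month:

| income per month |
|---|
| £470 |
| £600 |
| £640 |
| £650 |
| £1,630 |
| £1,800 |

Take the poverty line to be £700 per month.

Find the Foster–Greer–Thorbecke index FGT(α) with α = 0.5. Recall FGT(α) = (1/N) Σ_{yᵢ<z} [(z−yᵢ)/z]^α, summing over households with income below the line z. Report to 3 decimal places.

Incomes under z: £470, £600, £640, £650 (q = 4 of N = 6).
Gap ratios (z−y)/z: (700−470)/700 = 0.3286; (700−600)/700 = 0.1429; (700−640)/700 = 0.0857; (700−650)/700 = 0.0714.
Raised to α = 0.5: 0.57321; 0.37796; 0.29277; 0.26726.
Sum = 1.511207; FGT(0.5) = 1.511207 / 6 = 0.252.

0.252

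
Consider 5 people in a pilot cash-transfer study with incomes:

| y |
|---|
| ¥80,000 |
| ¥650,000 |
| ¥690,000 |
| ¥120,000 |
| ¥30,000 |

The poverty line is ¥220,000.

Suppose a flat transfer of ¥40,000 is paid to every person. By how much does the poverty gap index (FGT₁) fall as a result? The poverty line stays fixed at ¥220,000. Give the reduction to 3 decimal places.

0.109

Before: below the line — ¥30,000, ¥80,000, ¥120,000; poverty gap index (FGT₁) = 0.39091.
After the ¥40,000 transfer: below the line — ¥70,000, ¥120,000, ¥160,000; poverty gap index (FGT₁) = 0.28182.
Reduction = 0.39091 − 0.28182 = 0.109.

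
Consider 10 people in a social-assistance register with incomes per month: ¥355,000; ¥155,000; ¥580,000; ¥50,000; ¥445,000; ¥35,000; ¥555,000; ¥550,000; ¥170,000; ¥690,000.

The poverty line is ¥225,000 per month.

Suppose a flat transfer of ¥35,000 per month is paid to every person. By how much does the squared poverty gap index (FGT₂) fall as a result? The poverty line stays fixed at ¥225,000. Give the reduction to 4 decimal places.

Before: below the line — ¥35,000, ¥50,000, ¥155,000, ¥170,000; squared poverty gap index (FGT₂) = 0.147457.
After the ¥35,000 transfer: below the line — ¥70,000, ¥85,000, ¥190,000, ¥205,000; squared poverty gap index (FGT₂) = 0.089383.
Reduction = 0.147457 − 0.089383 = 0.0581.

0.0581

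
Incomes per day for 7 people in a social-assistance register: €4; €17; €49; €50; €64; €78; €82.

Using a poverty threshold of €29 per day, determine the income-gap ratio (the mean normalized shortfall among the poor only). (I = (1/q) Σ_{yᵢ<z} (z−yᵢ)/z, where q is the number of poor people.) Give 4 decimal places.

Incomes under z: €4, €17 (q = 2 of N = 7).
Shortfall ratios (z−y)/z: 0.8621, 0.4138; sum = 1.275862.
I averages over the q = 2 poor units only: 1.275862 / 2 = 0.6379.

0.6379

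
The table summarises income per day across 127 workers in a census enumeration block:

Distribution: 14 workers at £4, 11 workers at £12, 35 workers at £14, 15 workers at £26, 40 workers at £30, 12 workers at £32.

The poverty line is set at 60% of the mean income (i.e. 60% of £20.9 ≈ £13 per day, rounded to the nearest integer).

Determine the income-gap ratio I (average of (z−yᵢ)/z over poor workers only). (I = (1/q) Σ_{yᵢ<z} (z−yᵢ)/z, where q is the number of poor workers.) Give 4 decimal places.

0.4215

Poor units: 14×£4, 11×£12 (q = 25 of N = 127).
Relative gaps: 0.6923 (×14), 0.0769 (×11); sum = 10.538462.
I averages over the q = 25 poor units only: 10.538462 / 25 = 0.4215.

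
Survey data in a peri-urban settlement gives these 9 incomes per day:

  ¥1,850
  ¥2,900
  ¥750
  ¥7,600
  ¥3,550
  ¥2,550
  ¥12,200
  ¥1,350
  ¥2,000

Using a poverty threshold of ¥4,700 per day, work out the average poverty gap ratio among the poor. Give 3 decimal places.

0.546

Below the line: ¥750, ¥1,350, ¥1,850, ¥2,000, ¥2,550, ¥2,900, ¥3,550 (q = 7 of N = 9).
Relative gaps: 0.8404, 0.7128, 0.6064, 0.5745, 0.4574, 0.3830, 0.2447; sum = 3.819149.
The income-gap ratio divides by q (the poor only): 3.819149 / 7 = 0.546.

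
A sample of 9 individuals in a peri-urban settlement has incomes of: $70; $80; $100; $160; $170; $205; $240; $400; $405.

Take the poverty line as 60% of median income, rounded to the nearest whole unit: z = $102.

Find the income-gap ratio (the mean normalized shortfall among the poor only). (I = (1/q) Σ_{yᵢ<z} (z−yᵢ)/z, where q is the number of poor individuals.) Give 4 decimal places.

Incomes under z: $70, $80, $100 (q = 3 of N = 9).
Relative gaps: 0.3137, 0.2157, 0.0196; sum = 0.549020.
I averages over the q = 3 poor units only: 0.549020 / 3 = 0.1830.

0.1830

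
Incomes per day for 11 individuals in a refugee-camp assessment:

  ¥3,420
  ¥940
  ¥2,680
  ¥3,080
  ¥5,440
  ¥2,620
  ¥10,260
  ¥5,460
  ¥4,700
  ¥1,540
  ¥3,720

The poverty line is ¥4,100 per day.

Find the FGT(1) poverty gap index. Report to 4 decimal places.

Incomes under z: ¥940, ¥1,540, ¥2,620, ¥2,680, ¥3,080, ¥3,420, ¥3,720 (q = 7 of N = 11).
Relative gaps: (4100−940)/4100 = 0.7707; (4100−1540)/4100 = 0.6244; (4100−2620)/4100 = 0.3610; (4100−2680)/4100 = 0.3463; (4100−3080)/4100 = 0.2488; (4100−3420)/4100 = 0.1659; (4100−3720)/4100 = 0.0927.
Sum of shortfalls = 2.609756; P₁ averages over all N: 2.609756 / 11 = 0.2373.

0.2373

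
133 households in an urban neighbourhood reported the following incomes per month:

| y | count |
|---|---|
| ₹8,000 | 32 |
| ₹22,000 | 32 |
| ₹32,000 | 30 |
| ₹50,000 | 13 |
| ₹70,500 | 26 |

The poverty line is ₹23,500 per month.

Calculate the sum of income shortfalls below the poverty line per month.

Below z: 32×₹8,000, 32×₹22,000 (q = 64 of N = 133).
Individual gaps: 32×(23500−8000) = 496000; 32×(23500−22000) = 48000.
Aggregate gap = ₹544,000.

₹544,000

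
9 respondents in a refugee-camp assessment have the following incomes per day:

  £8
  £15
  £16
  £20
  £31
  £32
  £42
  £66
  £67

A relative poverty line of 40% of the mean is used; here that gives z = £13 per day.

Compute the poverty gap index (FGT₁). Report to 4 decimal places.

Poor units: £8 (q = 1 of N = 9).
Gap ratios (z−y)/z: (13−8)/13 = 0.3846.
Σ = 0.384615. Dividing by the full population N = 9 gives P₁ = 0.0427.

0.0427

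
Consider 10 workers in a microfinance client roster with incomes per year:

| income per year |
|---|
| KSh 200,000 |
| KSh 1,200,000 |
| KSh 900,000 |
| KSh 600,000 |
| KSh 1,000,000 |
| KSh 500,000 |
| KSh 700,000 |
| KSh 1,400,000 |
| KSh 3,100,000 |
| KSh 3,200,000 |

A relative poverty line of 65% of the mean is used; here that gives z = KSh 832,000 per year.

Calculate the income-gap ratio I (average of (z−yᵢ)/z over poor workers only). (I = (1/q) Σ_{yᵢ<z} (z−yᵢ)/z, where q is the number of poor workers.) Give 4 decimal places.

0.3990

Incomes under z: KSh 200,000, KSh 500,000, KSh 600,000, KSh 700,000 (q = 4 of N = 10).
Shortfall ratios (z−y)/z: 0.7596, 0.3990, 0.2788, 0.1587; sum = 1.596154.
I averages over the q = 4 poor units only: 1.596154 / 4 = 0.3990.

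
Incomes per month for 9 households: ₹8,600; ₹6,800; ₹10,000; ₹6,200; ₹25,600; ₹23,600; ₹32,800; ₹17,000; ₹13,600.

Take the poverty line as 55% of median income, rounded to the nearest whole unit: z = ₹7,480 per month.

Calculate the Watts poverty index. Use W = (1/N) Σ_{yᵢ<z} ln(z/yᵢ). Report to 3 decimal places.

0.031

Below the line: ₹6,200, ₹6,800 (q = 2 of N = 9).
Log shortfalls: ln(7480/6200) = 0.1877; ln(7480/6800) = 0.0953.
W = 0.282994 / 9 = 0.031.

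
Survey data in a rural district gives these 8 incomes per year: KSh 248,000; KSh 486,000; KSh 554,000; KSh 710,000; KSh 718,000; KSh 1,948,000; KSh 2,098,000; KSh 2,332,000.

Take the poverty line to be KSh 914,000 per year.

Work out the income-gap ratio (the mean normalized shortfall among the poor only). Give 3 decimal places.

Incomes under z: KSh 248,000, KSh 486,000, KSh 554,000, KSh 710,000, KSh 718,000 (q = 5 of N = 8).
Relative gaps: 0.7287, 0.4683, 0.3939, 0.2232, 0.2144; sum = 2.028446.
I averages over the q = 5 poor units only: 2.028446 / 5 = 0.406.

0.406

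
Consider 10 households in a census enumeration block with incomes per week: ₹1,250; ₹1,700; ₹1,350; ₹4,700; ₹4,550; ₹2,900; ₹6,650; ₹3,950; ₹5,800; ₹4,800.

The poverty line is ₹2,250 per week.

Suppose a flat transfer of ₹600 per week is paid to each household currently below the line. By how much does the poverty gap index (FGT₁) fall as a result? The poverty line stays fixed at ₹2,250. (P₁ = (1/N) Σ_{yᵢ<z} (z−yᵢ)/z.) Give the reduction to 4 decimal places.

0.0778

Before: below the line — ₹1,250, ₹1,350, ₹1,700; poverty gap index (FGT₁) = 0.108889.
After the ₹600 transfer: below the line — ₹1,850, ₹1,950; poverty gap index (FGT₁) = 0.031111.
Reduction = 0.108889 − 0.031111 = 0.0778.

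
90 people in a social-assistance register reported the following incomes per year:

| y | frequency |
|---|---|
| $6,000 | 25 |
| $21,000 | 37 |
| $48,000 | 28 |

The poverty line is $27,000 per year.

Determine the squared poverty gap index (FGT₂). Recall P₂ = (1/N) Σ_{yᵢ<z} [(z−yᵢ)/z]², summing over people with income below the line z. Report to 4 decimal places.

Below the line: 25×$6,000, 37×$21,000 (q = 62 of N = 90).
Shortfall ratios: (27000−6000)/27000 = 0.7778 (×25); (27000−21000)/27000 = 0.2222 (×37).
Squared: 0.6049 (×25); 0.0494 (×37).
Sum = 16.950617; P₂ = 16.950617 / 90 = 0.1883.

0.1883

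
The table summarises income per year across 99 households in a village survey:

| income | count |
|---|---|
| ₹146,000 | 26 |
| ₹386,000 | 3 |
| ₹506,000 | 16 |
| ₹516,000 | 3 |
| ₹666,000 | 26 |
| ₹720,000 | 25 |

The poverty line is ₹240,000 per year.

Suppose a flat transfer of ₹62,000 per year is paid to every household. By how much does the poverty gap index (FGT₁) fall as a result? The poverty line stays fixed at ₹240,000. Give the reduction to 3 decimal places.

0.068

Before: below the line — 26×₹146,000; poverty gap index (FGT₁) = 0.10286.
After the ₹62,000 transfer: below the line — 26×₹208,000; poverty gap index (FGT₁) = 0.03502.
Reduction = 0.10286 − 0.03502 = 0.068.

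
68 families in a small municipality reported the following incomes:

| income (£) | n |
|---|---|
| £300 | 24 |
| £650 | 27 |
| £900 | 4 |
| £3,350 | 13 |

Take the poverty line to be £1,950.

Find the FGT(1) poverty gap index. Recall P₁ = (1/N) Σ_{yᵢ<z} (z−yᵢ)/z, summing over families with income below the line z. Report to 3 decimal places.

Below z: 24×£300, 27×£650, 4×£900 (q = 55 of N = 68).
Normalized shortfalls: (1950−300)/1950 = 0.8462 (×24); (1950−650)/1950 = 0.6667 (×27); (1950−900)/1950 = 0.5385 (×4).
Sum of shortfalls = 40.461538; P₁ averages over all N: 40.461538 / 68 = 0.595.

0.595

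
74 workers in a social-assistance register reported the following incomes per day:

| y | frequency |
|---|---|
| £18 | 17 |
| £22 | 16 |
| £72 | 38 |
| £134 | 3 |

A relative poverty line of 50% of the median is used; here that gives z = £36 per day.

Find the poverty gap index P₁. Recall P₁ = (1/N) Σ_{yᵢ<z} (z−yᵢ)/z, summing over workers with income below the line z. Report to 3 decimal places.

0.199

Incomes under z: 17×£18, 16×£22 (q = 33 of N = 74).
Shortfall ratios: (36−18)/36 = 0.5000 (×17); (36−22)/36 = 0.3889 (×16).
Sum of shortfalls = 14.722222; P₁ averages over all N: 14.722222 / 74 = 0.199.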